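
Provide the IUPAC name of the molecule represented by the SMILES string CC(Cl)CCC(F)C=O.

Counting along the main chain through the –CHO group gives 6 carbons: the parent is hexane.
The highest-priority functional group is an aldehyde (terminal –CHO), so the name ends in -al.
Number the chain so that the aldehyde carbon is C-1 by definition.
This places a chloro group at C-5; a fluoro group at C-2.
Substituent prefixes are cited in alphabetical order (multiplying prefixes like di-/tri- are ignored for ordering).
Putting it together: 5-chloro-2-fluorohexanal.

5-chloro-2-fluorohexanal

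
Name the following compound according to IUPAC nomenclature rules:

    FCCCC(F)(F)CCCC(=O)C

6,6,9-trifluorononan-2-one

The longest carbon chain that includes the carbonyl has 9 carbons, so the parent hydride is nonane.
The principal characteristic group is a ketone (C=O on an internal carbon), named with the suffix -one.
Number the chain so that numbering from this end puts the carbonyl group at C-2 rather than C-8.
That gives the carbonyl at C-2; fluoro groups at C-6 (×2) and C-9.
Assembling the pieces gives 6,6,9-trifluorononan-2-one.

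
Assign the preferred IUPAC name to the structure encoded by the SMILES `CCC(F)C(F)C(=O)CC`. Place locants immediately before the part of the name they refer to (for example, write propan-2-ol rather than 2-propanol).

The longest carbon chain that includes the carbonyl has 7 carbons, so the parent hydride is heptane.
A ketone (C=O on an internal carbon) is the principal characteristic group, giving the suffix -one.
Number the chain so that numbering from this end puts the carbonyl group at C-3 rather than C-5.
That gives the carbonyl at C-3; fluoro groups at C-4 and C-5.
Putting it together: 4,5-difluoroheptan-3-one.

4,5-difluoroheptan-3-one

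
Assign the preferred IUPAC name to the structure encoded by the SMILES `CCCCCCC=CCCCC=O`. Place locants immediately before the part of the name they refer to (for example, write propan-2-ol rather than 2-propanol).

Counting along the main chain through the –CHO group and the multiple bond gives 12 carbons: the parent is dodecane.
The principal characteristic group is an aldehyde (terminal –CHO), named with the suffix -al.
The chain contains a C=C double bond, so the unsaturation ending is -ene.
Choose the numbering such that the aldehyde carbon is C-1 by definition.
With this numbering: the double bond between C-5 and C-6.
The name is dodec-5-enal.

dodec-5-enal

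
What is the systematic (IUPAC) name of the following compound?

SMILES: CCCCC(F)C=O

2-fluorohexanal

Counting along the main chain through the –CHO group gives 6 carbons: the parent is hexane.
The principal characteristic group is an aldehyde (terminal –CHO), named with the suffix -al.
The numbering direction is chosen so that the aldehyde carbon is C-1 by definition.
With this numbering: a fluoro group at C-2.
The name is 2-fluorohexanal.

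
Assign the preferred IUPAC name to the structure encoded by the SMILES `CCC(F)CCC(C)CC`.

3-fluoro-6-methyloctane

The longest continuous carbon chain has 8 atoms, so the parent hydride is octane.
Number the chain so that the locant sets are identical either way, so the alphabetically earlier fluoro substituent takes the lower locant (3 rather than 6).
With this numbering: a fluoro group at C-3; a methyl group at C-6.
The substituents are ordered alphabetically, ignoring any di-/tri- multipliers.
Putting it together: 3-fluoro-6-methyloctane.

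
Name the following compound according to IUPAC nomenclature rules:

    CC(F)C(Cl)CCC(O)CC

The longest carbon chain that includes the –OH group has 8 carbons, so the parent hydride is octane.
The principal characteristic group is an alcohol (–OH), named with the suffix -ol.
Choose the numbering such that numbering from this end puts the hydroxyl group at C-3 rather than C-6.
That gives the hydroxyl at C-3; a chloro group at C-6; a fluoro group at C-7.
Substituent prefixes are cited in alphabetical order (multiplying prefixes like di-/tri- are ignored for ordering).
Putting it together: 6-chloro-7-fluorooctan-3-ol.

6-chloro-7-fluorooctan-3-ol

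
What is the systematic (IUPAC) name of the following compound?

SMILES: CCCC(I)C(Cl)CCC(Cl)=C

2,5-dichloro-6-iodonon-1-ene

Counting along the main chain through the multiple bond gives 9 carbons: the parent is nonane.
There is one C=C double bond, indicated by the ending -ene.
The numbering direction is chosen so that numbering from this end puts the double bond at C-1 rather than C-8.
With this numbering: the double bond between C-1 and C-2; chloro groups at C-2 and C-5; an iodo group at C-6.
Prefixes are listed alphabetically: chloro, iodo.
The name is 2,5-dichloro-6-iodonon-1-ene.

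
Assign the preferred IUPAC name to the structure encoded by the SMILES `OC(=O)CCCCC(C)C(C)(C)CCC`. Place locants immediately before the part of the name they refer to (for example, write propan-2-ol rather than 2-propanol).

Counting along the main chain through the –COOH group gives 10 carbons: the parent is decane.
A carboxylic acid (terminal –COOH) is the principal characteristic group, giving the suffix -oic acid.
Choose the numbering such that the carboxylic acid carbon is C-1 by definition.
This places methyl groups at C-6 and C-7 (×2).
Assembling the pieces gives 6,7,7-trimethyldecanoic acid.

6,7,7-trimethyldecanoic acid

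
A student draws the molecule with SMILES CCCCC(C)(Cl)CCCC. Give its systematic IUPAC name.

The parent chain contains 9 carbons (nonane).
Both numbering directions give the same locant set; either may be used.
This places a chloro group at C-5; a methyl group at C-5.
Substituent prefixes are cited in alphabetical order (multiplying prefixes like di-/tri- are ignored for ordering).
The name is 5-chloro-5-methylnonane.

5-chloro-5-methylnonane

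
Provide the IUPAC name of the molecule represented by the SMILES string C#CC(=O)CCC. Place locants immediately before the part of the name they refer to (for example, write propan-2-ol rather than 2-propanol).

Counting along the main chain through the carbonyl and the multiple bond gives 6 carbons: the parent is hexane.
The highest-priority functional group is a ketone (C=O on an internal carbon), so the name ends in -one.
A C≡C triple bond in the chain gives the infix -yne-.
Number the chain so that numbering from this end puts the carbonyl group at C-3 rather than C-4.
This places the carbonyl at C-3; the triple bond between C-1 and C-2.
Assembling the pieces gives hex-1-yn-3-one.

hex-1-yn-3-one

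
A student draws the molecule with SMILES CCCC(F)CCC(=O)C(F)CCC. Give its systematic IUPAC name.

Counting along the main chain through the carbonyl gives 11 carbons: the parent is undecane.
A ketone (C=O on an internal carbon) is the principal characteristic group, giving the suffix -one.
Choose the numbering such that numbering from this end puts the carbonyl group at C-5 rather than C-7.
With this numbering: the carbonyl at C-5; fluoro groups at C-4 and C-8.
The name is 4,8-difluoroundecan-5-one.

4,8-difluoroundecan-5-one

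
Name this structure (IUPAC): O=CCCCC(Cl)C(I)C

Counting along the main chain through the –CHO group gives 7 carbons: the parent is heptane.
An aldehyde (terminal –CHO) is the principal characteristic group, giving the suffix -al.
The numbering direction is chosen so that the aldehyde carbon is C-1 by definition.
That gives a chloro group at C-5; an iodo group at C-6.
Prefixes are listed alphabetically: chloro, iodo.
Assembling the pieces gives 5-chloro-6-iodoheptanal.

5-chloro-6-iodoheptanal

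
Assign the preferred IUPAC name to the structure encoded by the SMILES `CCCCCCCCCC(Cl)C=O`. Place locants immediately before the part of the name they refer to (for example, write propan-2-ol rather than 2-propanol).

The longest carbon chain that includes the –CHO group has 11 carbons, so the parent hydride is undecane.
An aldehyde (terminal –CHO) is the principal characteristic group, giving the suffix -al.
Number the chain so that the aldehyde carbon is C-1 by definition.
This places a chloro group at C-2.
Assembling the pieces gives 2-chloroundecanal.

2-chloroundecanal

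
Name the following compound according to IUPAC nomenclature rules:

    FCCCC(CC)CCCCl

The parent chain contains 7 carbons (heptane).
Choose the numbering such that the locant sets are identical either way, so the alphabetically earlier chloro substituent takes the lower locant (1 rather than 7).
This places a chloro group at C-1; an ethyl group at C-4; a fluoro group at C-7.
Prefixes are listed alphabetically: chloro, ethyl, fluoro.
Assembling the pieces gives 1-chloro-4-ethyl-7-fluoroheptane.

1-chloro-4-ethyl-7-fluoroheptane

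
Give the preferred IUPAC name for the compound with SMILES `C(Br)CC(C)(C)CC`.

1-bromo-3,3-dimethylpentane

The longest continuous carbon chain has 5 atoms, so the parent hydride is pentane.
The numbering direction is chosen so that the substituent locant set {1,3,3} is lower than {3,3,5} at the first point of difference.
With this numbering: a bromo group at C-1; two methyl groups at C-3.
Substituent prefixes are cited in alphabetical order (multiplying prefixes like di-/tri- are ignored for ordering).
Putting it together: 1-bromo-3,3-dimethylpentane.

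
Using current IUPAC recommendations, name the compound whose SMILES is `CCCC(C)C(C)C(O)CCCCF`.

1-fluoro-6,7-dimethyldecan-5-ol

The longest carbon chain that includes the –OH group has 10 carbons, so the parent hydride is decane.
The highest-priority functional group is an alcohol (–OH), so the name ends in -ol.
Number the chain so that numbering from this end puts the hydroxyl group at C-5 rather than C-6.
This places the hydroxyl at C-5; a fluoro group at C-1; methyl groups at C-6 and C-7.
The substituents are ordered alphabetically, ignoring any di-/tri- multipliers.
Putting it together: 1-fluoro-6,7-dimethyldecan-5-ol.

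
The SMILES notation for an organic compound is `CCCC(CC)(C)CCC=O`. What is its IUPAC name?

4-ethyl-4-methylheptanal

The longest carbon chain that includes the –CHO group has 7 carbons, so the parent hydride is heptane.
An aldehyde (terminal –CHO) is the principal characteristic group, giving the suffix -al.
Choose the numbering such that the aldehyde carbon is C-1 by definition.
That gives an ethyl group at C-4; a methyl group at C-4.
Prefixes are listed alphabetically: ethyl, methyl.
Putting it together: 4-ethyl-4-methylheptanal.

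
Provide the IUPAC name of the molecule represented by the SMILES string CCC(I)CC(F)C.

The parent chain contains 6 carbons (hexane).
Choose the numbering such that the substituent locant set {2,4} is lower than {3,5} at the first point of difference.
With this numbering: a fluoro group at C-2; an iodo group at C-4.
The substituents are ordered alphabetically, ignoring any di-/tri- multipliers.
Putting it together: 2-fluoro-4-iodohexane.

2-fluoro-4-iodohexane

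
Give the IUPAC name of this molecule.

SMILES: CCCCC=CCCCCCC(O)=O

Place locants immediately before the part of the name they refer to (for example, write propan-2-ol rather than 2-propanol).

Counting along the main chain through the –COOH group and the multiple bond gives 12 carbons: the parent is dodecane.
A carboxylic acid (terminal –COOH) is the principal characteristic group, giving the suffix -oic acid.
There is one C=C double bond, indicated by the ending -ene.
Number the chain so that the carboxylic acid carbon is C-1 by definition.
With this numbering: the double bond between C-7 and C-8.
Assembling the pieces gives dodec-7-enoic acid.

dodec-7-enoic acid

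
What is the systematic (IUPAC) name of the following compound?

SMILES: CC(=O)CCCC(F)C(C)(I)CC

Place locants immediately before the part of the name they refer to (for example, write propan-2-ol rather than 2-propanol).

The longest chain bearing the carbonyl is 9 carbons long (nonane).
A ketone (C=O on an internal carbon) is the principal characteristic group, giving the suffix -one.
The numbering direction is chosen so that numbering from this end puts the carbonyl group at C-2 rather than C-8.
This places the carbonyl at C-2; a fluoro group at C-6; an iodo group at C-7; a methyl group at C-7.
Prefixes are listed alphabetically: fluoro, iodo, methyl.
Assembling the pieces gives 6-fluoro-7-iodo-7-methylnonan-2-one.

6-fluoro-7-iodo-7-methylnonan-2-one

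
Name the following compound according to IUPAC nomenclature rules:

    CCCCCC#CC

oct-2-yne

The longest carbon chain that includes the multiple bond has 8 carbons, so the parent hydride is octane.
There is one C≡C triple bond, indicated by the ending -yne.
Number the chain so that numbering from this end puts the triple bond at C-2 rather than C-6.
That gives the triple bond between C-2 and C-3.
Putting it together: oct-2-yne.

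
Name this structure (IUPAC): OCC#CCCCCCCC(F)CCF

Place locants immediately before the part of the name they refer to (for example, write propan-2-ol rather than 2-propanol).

10,12-difluorododec-2-yn-1-ol

The longest chain bearing the –OH group and the multiple bond is 12 carbons long (dodecane).
An alcohol (–OH) is the principal characteristic group, giving the suffix -ol.
The chain contains a C≡C triple bond, so the unsaturation ending is -yne.
Choose the numbering such that numbering from this end puts the hydroxyl group at C-1 rather than C-12.
This places the hydroxyl at C-1; the triple bond between C-2 and C-3; fluoro groups at C-10 and C-12.
Assembling the pieces gives 10,12-difluorododec-2-yn-1-ol.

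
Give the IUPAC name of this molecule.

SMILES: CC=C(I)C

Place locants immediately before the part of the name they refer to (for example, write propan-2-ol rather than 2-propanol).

The longest chain bearing the multiple bond is 4 carbons long (butane).
There is one C=C double bond, indicated by the ending -ene.
Choose the numbering such that the substituent locant set {2} is lower than {3} at the first point of difference.
That gives the double bond between C-2 and C-3; an iodo group at C-2.
Assembling the pieces gives 2-iodobut-2-ene.

2-iodobut-2-ene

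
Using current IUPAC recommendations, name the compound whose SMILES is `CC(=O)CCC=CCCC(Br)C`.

9-bromodec-5-en-2-one

The longest chain bearing the carbonyl and the multiple bond is 10 carbons long (decane).
The highest-priority functional group is a ketone (C=O on an internal carbon), so the name ends in -one.
There is one C=C double bond, indicated by the ending -ene.
Choose the numbering such that numbering from this end puts the carbonyl group at C-2 rather than C-9.
This places the carbonyl at C-2; the double bond between C-5 and C-6; a bromo group at C-9.
Assembling the pieces gives 9-bromodec-5-en-2-one.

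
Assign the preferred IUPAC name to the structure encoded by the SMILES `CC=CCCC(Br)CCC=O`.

The longest carbon chain that includes the –CHO group and the multiple bond has 9 carbons, so the parent hydride is nonane.
An aldehyde (terminal –CHO) is the principal characteristic group, giving the suffix -al.
There is one C=C double bond, indicated by the ending -ene.
Choose the numbering such that the aldehyde carbon is C-1 by definition.
This places the double bond between C-7 and C-8; a bromo group at C-4.
The name is 4-bromonon-7-enal.

4-bromonon-7-enal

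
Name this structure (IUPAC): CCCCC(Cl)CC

3-chloroheptane

The longest continuous carbon chain has 7 atoms, so the parent hydride is heptane.
Choose the numbering such that the substituent locant set {3} is lower than {5} at the first point of difference.
That gives a chloro group at C-3.
The name is 3-chloroheptane.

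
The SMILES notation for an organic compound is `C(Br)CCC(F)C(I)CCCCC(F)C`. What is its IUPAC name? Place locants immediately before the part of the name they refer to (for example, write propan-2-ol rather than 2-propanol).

1-bromo-4,10-difluoro-5-iodoundecane

The longest continuous carbon chain has 11 atoms, so the parent hydride is undecane.
Number the chain so that the substituent locant set {1,4,5,10} is lower than {2,7,8,11} at the first point of difference.
With this numbering: a bromo group at C-1; fluoro groups at C-4 and C-10; an iodo group at C-5.
Substituent prefixes are cited in alphabetical order (multiplying prefixes like di-/tri- are ignored for ordering).
Putting it together: 1-bromo-4,10-difluoro-5-iodoundecane.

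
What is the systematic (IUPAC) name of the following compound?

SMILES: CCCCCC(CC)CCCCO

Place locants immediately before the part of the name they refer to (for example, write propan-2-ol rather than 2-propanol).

5-ethyldecan-1-ol

The longest chain bearing the –OH group is 10 carbons long (decane).
An alcohol (–OH) is the principal characteristic group, giving the suffix -ol.
Number the chain so that numbering from this end puts the hydroxyl group at C-1 rather than C-10.
This places the hydroxyl at C-1; an ethyl group at C-5.
Assembling the pieces gives 5-ethyldecan-1-ol.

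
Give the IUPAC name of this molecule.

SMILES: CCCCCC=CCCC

dec-4-ene

The longest carbon chain that includes the multiple bond has 10 carbons, so the parent hydride is decane.
There is one C=C double bond, indicated by the ending -ene.
The numbering direction is chosen so that numbering from this end puts the double bond at C-4 rather than C-6.
With this numbering: the double bond between C-4 and C-5.
The name is dec-4-ene.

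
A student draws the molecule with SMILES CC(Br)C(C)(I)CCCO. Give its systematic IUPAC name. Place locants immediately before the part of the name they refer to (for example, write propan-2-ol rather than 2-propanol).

5-bromo-4-iodo-4-methylhexan-1-ol

The longest carbon chain that includes the –OH group has 6 carbons, so the parent hydride is hexane.
The highest-priority functional group is an alcohol (–OH), so the name ends in -ol.
Number the chain so that numbering from this end puts the hydroxyl group at C-1 rather than C-6.
With this numbering: the hydroxyl at C-1; a bromo group at C-5; an iodo group at C-4; a methyl group at C-4.
The substituents are ordered alphabetically, ignoring any di-/tri- multipliers.
Putting it together: 5-bromo-4-iodo-4-methylhexan-1-ol.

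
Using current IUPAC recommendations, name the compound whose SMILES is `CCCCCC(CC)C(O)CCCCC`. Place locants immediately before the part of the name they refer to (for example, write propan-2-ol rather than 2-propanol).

7-ethyldodecan-6-ol

Counting along the main chain through the –OH group gives 12 carbons: the parent is dodecane.
An alcohol (–OH) is the principal characteristic group, giving the suffix -ol.
Choose the numbering such that numbering from this end puts the hydroxyl group at C-6 rather than C-7.
This places the hydroxyl at C-6; an ethyl group at C-7.
The name is 7-ethyldodecan-6-ol.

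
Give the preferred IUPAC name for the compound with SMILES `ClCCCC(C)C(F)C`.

The longest carbon chain is 6 atoms: the parent is hexane.
Choose the numbering such that the substituent locant set {1,4,5} is lower than {2,3,6} at the first point of difference.
With this numbering: a chloro group at C-1; a fluoro group at C-5; a methyl group at C-4.
The substituents are ordered alphabetically, ignoring any di-/tri- multipliers.
Assembling the pieces gives 1-chloro-5-fluoro-4-methylhexane.

1-chloro-5-fluoro-4-methylhexane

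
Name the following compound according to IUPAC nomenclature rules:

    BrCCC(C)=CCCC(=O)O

7-bromo-5-methylhept-4-enoic acid

The longest carbon chain that includes the –COOH group and the multiple bond has 7 carbons, so the parent hydride is heptane.
A carboxylic acid (terminal –COOH) is the principal characteristic group, giving the suffix -oic acid.
The chain contains a C=C double bond, so the unsaturation ending is -ene.
Number the chain so that the carboxylic acid carbon is C-1 by definition.
That gives the double bond between C-4 and C-5; a bromo group at C-7; a methyl group at C-5.
The substituents are ordered alphabetically, ignoring any di-/tri- multipliers.
The name is 7-bromo-5-methylhept-4-enoic acid.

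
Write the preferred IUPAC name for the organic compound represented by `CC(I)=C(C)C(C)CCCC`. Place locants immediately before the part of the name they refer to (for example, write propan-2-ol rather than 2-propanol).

The longest chain bearing the multiple bond is 8 carbons long (octane).
There is one C=C double bond, indicated by the ending -ene.
Choose the numbering such that numbering from this end puts the double bond at C-2 rather than C-6.
That gives the double bond between C-2 and C-3; an iodo group at C-2; methyl groups at C-3 and C-4.
Prefixes are listed alphabetically: iodo, methyl.
The name is 2-iodo-3,4-dimethyloct-2-ene.

2-iodo-3,4-dimethyloct-2-ene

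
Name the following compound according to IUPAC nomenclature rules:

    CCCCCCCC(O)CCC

undecan-4-ol

Counting along the main chain through the –OH group gives 11 carbons: the parent is undecane.
The highest-priority functional group is an alcohol (–OH), so the name ends in -ol.
Choose the numbering such that numbering from this end puts the hydroxyl group at C-4 rather than C-8.
This places the hydroxyl at C-4.
Putting it together: undecan-4-ol.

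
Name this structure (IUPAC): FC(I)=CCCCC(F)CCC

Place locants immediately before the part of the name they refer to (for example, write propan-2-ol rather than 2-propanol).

1,6-difluoro-1-iodonon-1-ene

The longest carbon chain that includes the multiple bond has 9 carbons, so the parent hydride is nonane.
There is one C=C double bond, indicated by the ending -ene.
Choose the numbering such that numbering from this end puts the double bond at C-1 rather than C-8.
That gives the double bond between C-1 and C-2; fluoro groups at C-1 and C-6; an iodo group at C-1.
Prefixes are listed alphabetically: fluoro, iodo.
Putting it together: 1,6-difluoro-1-iodonon-1-ene.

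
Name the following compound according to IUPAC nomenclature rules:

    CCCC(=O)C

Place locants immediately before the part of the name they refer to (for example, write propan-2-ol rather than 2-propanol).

pentan-2-one

The longest chain bearing the carbonyl is 5 carbons long (pentane).
A ketone (C=O on an internal carbon) is the principal characteristic group, giving the suffix -one.
Choose the numbering such that numbering from this end puts the carbonyl group at C-2 rather than C-4.
That gives the carbonyl at C-2.
Putting it together: pentan-2-one.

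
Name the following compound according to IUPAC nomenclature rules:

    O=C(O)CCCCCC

heptanoic acid

The longest chain bearing the –COOH group is 7 carbons long (heptane).
The highest-priority functional group is a carboxylic acid (terminal –COOH), so the name ends in -oic acid.
The numbering direction is chosen so that the carboxylic acid carbon is C-1 by definition.
Putting it together: heptanoic acid.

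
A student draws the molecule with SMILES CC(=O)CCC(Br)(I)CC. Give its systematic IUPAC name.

5-bromo-5-iodoheptan-2-one

Counting along the main chain through the carbonyl gives 7 carbons: the parent is heptane.
The principal characteristic group is a ketone (C=O on an internal carbon), named with the suffix -one.
Number the chain so that numbering from this end puts the carbonyl group at C-2 rather than C-6.
With this numbering: the carbonyl at C-2; a bromo group at C-5; an iodo group at C-5.
The substituents are ordered alphabetically, ignoring any di-/tri- multipliers.
The name is 5-bromo-5-iodoheptan-2-one.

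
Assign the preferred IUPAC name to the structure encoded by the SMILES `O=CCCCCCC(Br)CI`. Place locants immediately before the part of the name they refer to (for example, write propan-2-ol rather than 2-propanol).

7-bromo-8-iodooctanal

The longest carbon chain that includes the –CHO group has 8 carbons, so the parent hydride is octane.
The highest-priority functional group is an aldehyde (terminal –CHO), so the name ends in -al.
Choose the numbering such that the aldehyde carbon is C-1 by definition.
With this numbering: a bromo group at C-7; an iodo group at C-8.
Substituent prefixes are cited in alphabetical order (multiplying prefixes like di-/tri- are ignored for ordering).
The name is 7-bromo-8-iodooctanal.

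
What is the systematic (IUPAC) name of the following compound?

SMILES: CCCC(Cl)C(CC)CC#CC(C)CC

The longest chain bearing the multiple bond is 11 carbons long (undecane).
There is one C≡C triple bond, indicated by the ending -yne.
Choose the numbering such that numbering from this end puts the triple bond at C-4 rather than C-7.
This places the triple bond between C-4 and C-5; a chloro group at C-8; an ethyl group at C-7; a methyl group at C-3.
Substituent prefixes are cited in alphabetical order (multiplying prefixes like di-/tri- are ignored for ordering).
The name is 8-chloro-7-ethyl-3-methylundec-4-yne.

8-chloro-7-ethyl-3-methylundec-4-yne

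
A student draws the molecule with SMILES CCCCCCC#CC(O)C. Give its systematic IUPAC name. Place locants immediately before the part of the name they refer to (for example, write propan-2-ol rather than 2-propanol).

dec-3-yn-2-ol

Counting along the main chain through the –OH group and the multiple bond gives 10 carbons: the parent is decane.
The principal characteristic group is an alcohol (–OH), named with the suffix -ol.
There is one C≡C triple bond, indicated by the ending -yne.
Choose the numbering such that numbering from this end puts the hydroxyl group at C-2 rather than C-9.
With this numbering: the hydroxyl at C-2; the triple bond between C-3 and C-4.
The name is dec-3-yn-2-ol.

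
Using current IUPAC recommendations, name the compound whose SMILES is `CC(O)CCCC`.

The longest carbon chain that includes the –OH group has 6 carbons, so the parent hydride is hexane.
The principal characteristic group is an alcohol (–OH), named with the suffix -ol.
The numbering direction is chosen so that numbering from this end puts the hydroxyl group at C-2 rather than C-5.
That gives the hydroxyl at C-2.
Putting it together: hexan-2-ol.

hexan-2-ol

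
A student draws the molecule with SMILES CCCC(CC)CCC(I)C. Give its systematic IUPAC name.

The longest carbon chain is 8 atoms: the parent is octane.
Choose the numbering such that the substituent locant set {2,5} is lower than {4,7} at the first point of difference.
That gives an ethyl group at C-5; an iodo group at C-2.
The substituents are ordered alphabetically, ignoring any di-/tri- multipliers.
Assembling the pieces gives 5-ethyl-2-iodooctane.

5-ethyl-2-iodooctane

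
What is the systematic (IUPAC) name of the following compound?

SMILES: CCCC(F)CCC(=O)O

The longest carbon chain that includes the –COOH group has 7 carbons, so the parent hydride is heptane.
The highest-priority functional group is a carboxylic acid (terminal –COOH), so the name ends in -oic acid.
The numbering direction is chosen so that the carboxylic acid carbon is C-1 by definition.
With this numbering: a fluoro group at C-4.
Assembling the pieces gives 4-fluoroheptanoic acid.

4-fluoroheptanoic acid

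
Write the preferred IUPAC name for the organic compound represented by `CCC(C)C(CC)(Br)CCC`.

The longest continuous carbon chain has 7 atoms, so the parent hydride is heptane.
Number the chain so that the substituent locant set {3,4,4} is lower than {4,4,5} at the first point of difference.
With this numbering: a bromo group at C-4; an ethyl group at C-4; a methyl group at C-3.
Prefixes are listed alphabetically: bromo, ethyl, methyl.
Assembling the pieces gives 4-bromo-4-ethyl-3-methylheptane.

4-bromo-4-ethyl-3-methylheptane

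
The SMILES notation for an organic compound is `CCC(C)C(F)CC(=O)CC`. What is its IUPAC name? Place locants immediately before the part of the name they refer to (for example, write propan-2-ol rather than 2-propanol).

The longest carbon chain that includes the carbonyl has 8 carbons, so the parent hydride is octane.
A ketone (C=O on an internal carbon) is the principal characteristic group, giving the suffix -one.
The numbering direction is chosen so that numbering from this end puts the carbonyl group at C-3 rather than C-6.
This places the carbonyl at C-3; a fluoro group at C-5; a methyl group at C-6.
Prefixes are listed alphabetically: fluoro, methyl.
Putting it together: 5-fluoro-6-methyloctan-3-one.

5-fluoro-6-methyloctan-3-one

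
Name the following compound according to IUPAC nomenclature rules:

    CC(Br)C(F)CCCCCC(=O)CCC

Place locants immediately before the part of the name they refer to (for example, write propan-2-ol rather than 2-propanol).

The longest chain bearing the carbonyl is 12 carbons long (dodecane).
A ketone (C=O on an internal carbon) is the principal characteristic group, giving the suffix -one.
Number the chain so that numbering from this end puts the carbonyl group at C-4 rather than C-9.
With this numbering: the carbonyl at C-4; a bromo group at C-11; a fluoro group at C-10.
Prefixes are listed alphabetically: bromo, fluoro.
Putting it together: 11-bromo-10-fluorododecan-4-one.

11-bromo-10-fluorododecan-4-one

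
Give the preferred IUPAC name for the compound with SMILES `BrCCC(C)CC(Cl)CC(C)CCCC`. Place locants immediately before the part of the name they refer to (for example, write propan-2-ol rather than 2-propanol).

The longest carbon chain is 11 atoms: the parent is undecane.
The numbering direction is chosen so that the substituent locant set {1,3,5,7} is lower than {5,7,9,11} at the first point of difference.
With this numbering: a bromo group at C-1; a chloro group at C-5; methyl groups at C-3 and C-7.
Substituent prefixes are cited in alphabetical order (multiplying prefixes like di-/tri- are ignored for ordering).
Assembling the pieces gives 1-bromo-5-chloro-3,7-dimethylundecane.

1-bromo-5-chloro-3,7-dimethylundecane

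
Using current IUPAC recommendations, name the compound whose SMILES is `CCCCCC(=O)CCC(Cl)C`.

The longest chain bearing the carbonyl is 10 carbons long (decane).
A ketone (C=O on an internal carbon) is the principal characteristic group, giving the suffix -one.
The numbering direction is chosen so that numbering from this end puts the carbonyl group at C-5 rather than C-6.
That gives the carbonyl at C-5; a chloro group at C-2.
Putting it together: 2-chlorodecan-5-one.

2-chlorodecan-5-one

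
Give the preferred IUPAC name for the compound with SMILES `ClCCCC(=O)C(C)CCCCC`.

Counting along the main chain through the carbonyl gives 10 carbons: the parent is decane.
The principal characteristic group is a ketone (C=O on an internal carbon), named with the suffix -one.
Number the chain so that numbering from this end puts the carbonyl group at C-4 rather than C-7.
This places the carbonyl at C-4; a chloro group at C-1; a methyl group at C-5.
The substituents are ordered alphabetically, ignoring any di-/tri- multipliers.
Putting it together: 1-chloro-5-methyldecan-4-one.

1-chloro-5-methyldecan-4-one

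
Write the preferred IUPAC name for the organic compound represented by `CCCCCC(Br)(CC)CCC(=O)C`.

5-bromo-5-ethyldecan-2-one

The longest chain bearing the carbonyl is 10 carbons long (decane).
The highest-priority functional group is a ketone (C=O on an internal carbon), so the name ends in -one.
Choose the numbering such that numbering from this end puts the carbonyl group at C-2 rather than C-9.
With this numbering: the carbonyl at C-2; a bromo group at C-5; an ethyl group at C-5.
Substituent prefixes are cited in alphabetical order (multiplying prefixes like di-/tri- are ignored for ordering).
The name is 5-bromo-5-ethyldecan-2-one.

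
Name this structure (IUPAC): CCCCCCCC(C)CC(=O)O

3-methyldecanoic acid

The longest chain bearing the –COOH group is 10 carbons long (decane).
The principal characteristic group is a carboxylic acid (terminal –COOH), named with the suffix -oic acid.
Choose the numbering such that the carboxylic acid carbon is C-1 by definition.
This places a methyl group at C-3.
Putting it together: 3-methyldecanoic acid.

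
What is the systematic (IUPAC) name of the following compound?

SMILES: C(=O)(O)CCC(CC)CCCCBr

The longest carbon chain that includes the –COOH group has 8 carbons, so the parent hydride is octane.
The highest-priority functional group is a carboxylic acid (terminal –COOH), so the name ends in -oic acid.
Number the chain so that the carboxylic acid carbon is C-1 by definition.
This places a bromo group at C-8; an ethyl group at C-4.
Substituent prefixes are cited in alphabetical order (multiplying prefixes like di-/tri- are ignored for ordering).
Assembling the pieces gives 8-bromo-4-ethyloctanoic acid.

8-bromo-4-ethyloctanoic acid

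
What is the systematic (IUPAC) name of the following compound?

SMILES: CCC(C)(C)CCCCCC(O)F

The longest chain bearing the –OH group is 9 carbons long (nonane).
The highest-priority functional group is an alcohol (–OH), so the name ends in -ol.
Choose the numbering such that numbering from this end puts the hydroxyl group at C-1 rather than C-9.
This places the hydroxyl at C-1; a fluoro group at C-1; two methyl groups at C-7.
The substituents are ordered alphabetically, ignoring any di-/tri- multipliers.
The name is 1-fluoro-7,7-dimethylnonan-1-ol.

1-fluoro-7,7-dimethylnonan-1-ol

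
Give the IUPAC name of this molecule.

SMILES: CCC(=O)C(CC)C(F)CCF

The longest chain bearing the carbonyl is 7 carbons long (heptane).
The principal characteristic group is a ketone (C=O on an internal carbon), named with the suffix -one.
The numbering direction is chosen so that numbering from this end puts the carbonyl group at C-3 rather than C-5.
With this numbering: the carbonyl at C-3; an ethyl group at C-4; fluoro groups at C-5 and C-7.
Prefixes are listed alphabetically: ethyl, fluoro.
Assembling the pieces gives 4-ethyl-5,7-difluoroheptan-3-one.

4-ethyl-5,7-difluoroheptan-3-one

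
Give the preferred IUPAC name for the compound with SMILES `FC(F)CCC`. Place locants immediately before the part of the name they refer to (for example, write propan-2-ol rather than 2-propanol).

1,1-difluorobutane

The longest continuous carbon chain has 4 atoms, so the parent hydride is butane.
Number the chain so that the substituent locant set {1,1} is lower than {4,4} at the first point of difference.
This places two fluoro groups at C-1.
Assembling the pieces gives 1,1-difluorobutane.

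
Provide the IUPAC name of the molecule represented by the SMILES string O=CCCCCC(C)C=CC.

The longest carbon chain that includes the –CHO group and the multiple bond has 9 carbons, so the parent hydride is nonane.
The highest-priority functional group is an aldehyde (terminal –CHO), so the name ends in -al.
The chain contains a C=C double bond, so the unsaturation ending is -ene.
Choose the numbering such that the aldehyde carbon is C-1 by definition.
This places the double bond between C-7 and C-8; a methyl group at C-6.
The name is 6-methylnon-7-enal.

6-methylnon-7-enal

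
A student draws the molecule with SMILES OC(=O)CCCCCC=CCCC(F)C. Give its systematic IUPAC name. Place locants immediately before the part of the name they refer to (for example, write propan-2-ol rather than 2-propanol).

11-fluorododec-7-enoic acid

The longest carbon chain that includes the –COOH group and the multiple bond has 12 carbons, so the parent hydride is dodecane.
The principal characteristic group is a carboxylic acid (terminal –COOH), named with the suffix -oic acid.
The chain contains a C=C double bond, so the unsaturation ending is -ene.
Choose the numbering such that the carboxylic acid carbon is C-1 by definition.
This places the double bond between C-7 and C-8; a fluoro group at C-11.
Putting it together: 11-fluorododec-7-enoic acid.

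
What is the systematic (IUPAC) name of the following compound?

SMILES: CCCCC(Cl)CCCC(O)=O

5-chlorononanoic acid

The longest carbon chain that includes the –COOH group has 9 carbons, so the parent hydride is nonane.
A carboxylic acid (terminal –COOH) is the principal characteristic group, giving the suffix -oic acid.
Number the chain so that the carboxylic acid carbon is C-1 by definition.
With this numbering: a chloro group at C-5.
Putting it together: 5-chlorononanoic acid.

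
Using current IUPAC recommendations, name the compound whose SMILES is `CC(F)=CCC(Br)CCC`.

The longest chain bearing the multiple bond is 8 carbons long (octane).
There is one C=C double bond, indicated by the ending -ene.
Number the chain so that numbering from this end puts the double bond at C-2 rather than C-6.
That gives the double bond between C-2 and C-3; a bromo group at C-5; a fluoro group at C-2.
Substituent prefixes are cited in alphabetical order (multiplying prefixes like di-/tri- are ignored for ordering).
Putting it together: 5-bromo-2-fluorooct-2-ene.

5-bromo-2-fluorooct-2-ene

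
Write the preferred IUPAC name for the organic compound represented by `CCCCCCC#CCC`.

dec-3-yne

The longest carbon chain that includes the multiple bond has 10 carbons, so the parent hydride is decane.
The chain contains a C≡C triple bond, so the unsaturation ending is -yne.
The numbering direction is chosen so that numbering from this end puts the triple bond at C-3 rather than C-7.
That gives the triple bond between C-3 and C-4.
Assembling the pieces gives dec-3-yne.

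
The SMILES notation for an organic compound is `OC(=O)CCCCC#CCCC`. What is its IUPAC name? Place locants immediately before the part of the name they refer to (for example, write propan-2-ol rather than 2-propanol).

Counting along the main chain through the –COOH group and the multiple bond gives 10 carbons: the parent is decane.
The highest-priority functional group is a carboxylic acid (terminal –COOH), so the name ends in -oic acid.
The chain contains a C≡C triple bond, so the unsaturation ending is -yne.
Choose the numbering such that the carboxylic acid carbon is C-1 by definition.
This places the triple bond between C-6 and C-7.
Assembling the pieces gives dec-6-ynoic acid.

dec-6-ynoic acid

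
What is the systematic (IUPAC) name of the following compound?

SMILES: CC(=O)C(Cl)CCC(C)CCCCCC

3-chloro-6-methyldodecan-2-one

The longest chain bearing the carbonyl is 12 carbons long (dodecane).
The highest-priority functional group is a ketone (C=O on an internal carbon), so the name ends in -one.
Number the chain so that numbering from this end puts the carbonyl group at C-2 rather than C-11.
With this numbering: the carbonyl at C-2; a chloro group at C-3; a methyl group at C-6.
Substituent prefixes are cited in alphabetical order (multiplying prefixes like di-/tri- are ignored for ordering).
Assembling the pieces gives 3-chloro-6-methyldodecan-2-one.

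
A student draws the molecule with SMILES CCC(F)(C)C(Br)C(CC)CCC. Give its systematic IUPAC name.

4-bromo-5-ethyl-3-fluoro-3-methyloctane

The longest continuous carbon chain has 8 atoms, so the parent hydride is octane.
The numbering direction is chosen so that the substituent locant set {3,3,4,5} is lower than {4,5,6,6} at the first point of difference.
With this numbering: a bromo group at C-4; an ethyl group at C-5; a fluoro group at C-3; a methyl group at C-3.
Prefixes are listed alphabetically: bromo, ethyl, fluoro, methyl.
Putting it together: 4-bromo-5-ethyl-3-fluoro-3-methyloctane.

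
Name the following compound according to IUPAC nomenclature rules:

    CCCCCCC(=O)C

The longest carbon chain that includes the carbonyl has 8 carbons, so the parent hydride is octane.
A ketone (C=O on an internal carbon) is the principal characteristic group, giving the suffix -one.
Choose the numbering such that numbering from this end puts the carbonyl group at C-2 rather than C-7.
With this numbering: the carbonyl at C-2.
The name is octan-2-one.

octan-2-one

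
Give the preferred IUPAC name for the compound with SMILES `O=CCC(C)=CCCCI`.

The longest carbon chain that includes the –CHO group and the multiple bond has 7 carbons, so the parent hydride is heptane.
The principal characteristic group is an aldehyde (terminal –CHO), named with the suffix -al.
A C=C double bond in the chain gives the infix -ene-.
Choose the numbering such that the aldehyde carbon is C-1 by definition.
With this numbering: the double bond between C-3 and C-4; an iodo group at C-7; a methyl group at C-3.
Substituent prefixes are cited in alphabetical order (multiplying prefixes like di-/tri- are ignored for ordering).
The name is 7-iodo-3-methylhept-3-enal.

7-iodo-3-methylhept-3-enal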